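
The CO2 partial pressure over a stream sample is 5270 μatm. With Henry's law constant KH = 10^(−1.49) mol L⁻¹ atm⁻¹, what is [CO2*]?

KH = 10^(−1.49) = 3.236×10^-2 mol L⁻¹ atm⁻¹
[CO2*] = KH · pCO2 = 3.236×10^-2 × 5270×10^-6 atm = 1.71×10^-4 mol/L

[CO2*] = 171 μmol/L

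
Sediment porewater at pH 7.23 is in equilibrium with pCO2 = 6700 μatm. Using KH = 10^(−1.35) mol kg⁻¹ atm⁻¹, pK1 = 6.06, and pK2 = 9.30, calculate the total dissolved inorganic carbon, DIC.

DIC = 4.76 mmol/kg

[CO2*] = KH · pCO2 = 10^(−1.35) × 6700×10^-6 = 2.993×10^-4 mol/kg
α₀ = 1/(1 + K1/[H⁺] + K1K2/[H⁺]²) = 1/(1 + 10^+1.17 + 10^-0.90) = 0.06283
DIC = [CO2*]/α₀ = 2.993×10^-4 / 0.06283 = 4.76 mmol/kg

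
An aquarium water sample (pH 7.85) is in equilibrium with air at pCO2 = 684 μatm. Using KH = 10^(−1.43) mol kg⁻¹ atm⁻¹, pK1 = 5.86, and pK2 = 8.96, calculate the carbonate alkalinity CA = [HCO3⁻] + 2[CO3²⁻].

[CO2*] = KH · pCO2 = 10^(−1.43) × 684×10^-6 = 2.541×10^-5 mol/kg
α₀ = 1/(1 + K1/[H⁺] + K1K2/[H⁺]²) = 1/(1 + 10^+1.99 + 10^+0.88) = 0.009406
DIC = [CO2*]/α₀ = 2.541×10^-5 / 0.009406 = 2.702 mmol/kg
CA = (α₁ + 2α₂)·DIC = (0.9192 + 2×0.07136) × 2.702 = 2.87 mmol/kg

CA = 2.87 mmol/kg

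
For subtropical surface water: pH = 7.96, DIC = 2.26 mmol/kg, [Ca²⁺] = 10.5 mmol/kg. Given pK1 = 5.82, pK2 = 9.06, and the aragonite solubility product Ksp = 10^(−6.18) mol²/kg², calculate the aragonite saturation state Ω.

Ω = 2.63

α₂ = 1 / (1 + [H⁺]/K2 + [H⁺]²/(K1K2)) = 1 / (1 + 10^+1.10 + 10^-1.04)
   = 1 / (1 + 12.589 + 0.091201) = 1/13.680 = 0.07310
[CO3²⁻] = α₂ × DIC = 0.07310 × 2.26 = 0.1652 mmol/kg
Ksp = 10^(−6.18) = 6.607×10^-7
Ω = [Ca²⁺][CO3²⁻]/Ksp = (10.5×10^-3)(1.652×10^-4) / 6.607×10^-7 = 2.63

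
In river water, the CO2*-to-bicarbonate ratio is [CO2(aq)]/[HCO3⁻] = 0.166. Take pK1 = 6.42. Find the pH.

pH = 7.20

From K1 = [H⁺][HCO3⁻]/[CO2(aq)]:  pH = pK1 − log₁₀([CO2(aq)]/[HCO3⁻])
log₁₀(0.166) = -0.780
pH = 6.42 − (-0.780) = 7.20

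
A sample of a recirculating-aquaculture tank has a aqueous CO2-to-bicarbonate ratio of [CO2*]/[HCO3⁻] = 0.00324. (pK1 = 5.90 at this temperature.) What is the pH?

pH = 8.39

From K1 = [H⁺][HCO3⁻]/[CO2*]:  pH = pK1 − log₁₀([CO2*]/[HCO3⁻])
log₁₀(0.00324) = -2.489
pH = 5.90 − (-2.489) = 8.39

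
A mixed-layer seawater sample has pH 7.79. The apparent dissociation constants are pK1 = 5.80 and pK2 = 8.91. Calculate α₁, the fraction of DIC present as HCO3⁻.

α₁ = 0.921

α₁ = 1 / (1 + [H⁺]/K1 + K2/[H⁺]) = 1 / (1 + 10^-1.99 + 10^-1.12)
   = 1 / (1 + 0.010233 + 0.075858) = 1/1.0861 = 0.9207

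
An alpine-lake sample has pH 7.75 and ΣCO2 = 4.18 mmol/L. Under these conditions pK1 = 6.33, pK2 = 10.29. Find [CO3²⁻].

[CO3²⁻] = 11.6 μmol/L

α₂ = 1 / (1 + [H⁺]/K2 + [H⁺]²/(K1K2)) = 1 / (1 + 10^+2.54 + 10^+1.12)
   = 1 / (1 + 346.74 + 13.183) = 1/360.92 = 0.002771
[CO3²⁻] = α₂ × DIC = 0.002771 × 4.18 = 0.0116 mmol/L = 11.6 μmol/L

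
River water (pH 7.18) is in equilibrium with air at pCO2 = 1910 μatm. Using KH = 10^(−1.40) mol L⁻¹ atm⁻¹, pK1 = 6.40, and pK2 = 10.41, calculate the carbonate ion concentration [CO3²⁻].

[CO2*] = KH · pCO2 = 10^(−1.40) × 1910×10^-6 = 7.604×10^-5 mol/L
α₀ = 1/(1 + K1/[H⁺] + K1K2/[H⁺]²) = 1/(1 + 10^+0.78 + 10^-2.45) = 0.1423
DIC = [CO2*]/α₀ = 7.604×10^-5 / 0.1423 = 0.5345 mmol/L
[CO3²⁻] = α₂·DIC; α₂ = 0.0005048, so [CO3²⁻] = 0.0005048 × 0.5345 = 0.000270 mmol/L = 0.270 μmol/L

[CO3²⁻] = 0.270 μmol/L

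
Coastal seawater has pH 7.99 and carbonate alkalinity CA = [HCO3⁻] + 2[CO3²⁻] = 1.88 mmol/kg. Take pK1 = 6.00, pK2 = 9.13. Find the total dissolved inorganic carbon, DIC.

CA = [HCO3⁻] + 2[CO3²⁻] = (α₁ + 2α₂)·DIC
At pH 7.99: [H⁺]/K1 = 10^-1.99 = 0.010233, K2/[H⁺] = 10^-1.14 = 0.072444
α₁ = 1/(1 + 0.010233 + 0.072444) = 1/1.0827 = 0.9236; α₂ = α₁·K2/[H⁺] = 0.06691
α₁ + 2α₂ = 1.0575
DIC = CA / (α₁ + 2α₂) = 1.88 / 1.0575 = 1.78 mmol/kg

DIC = 1.78 mmol/kg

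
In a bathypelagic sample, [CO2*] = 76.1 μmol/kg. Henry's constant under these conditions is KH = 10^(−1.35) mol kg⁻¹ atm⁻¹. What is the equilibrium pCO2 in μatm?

pCO2 = 1700 μatm

KH = 10^(−1.35) = 4.467×10^-2 mol kg⁻¹ atm⁻¹
pCO2 = [CO2*]/KH = 76.1×10^-6 / 4.467×10^-2 = 1.70×10^-3 atm = 1700 μatm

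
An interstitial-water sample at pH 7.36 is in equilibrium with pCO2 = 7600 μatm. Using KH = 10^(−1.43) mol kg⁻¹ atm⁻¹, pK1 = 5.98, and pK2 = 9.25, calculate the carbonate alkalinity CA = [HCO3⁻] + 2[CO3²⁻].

CA = 6.95 mmol/kg

[CO2*] = KH · pCO2 = 10^(−1.43) × 7600×10^-6 = 2.824×10^-4 mol/kg
α₀ = 1/(1 + K1/[H⁺] + K1K2/[H⁺]²) = 1/(1 + 10^+1.38 + 10^-0.51) = 0.03953
DIC = [CO2*]/α₀ = 2.824×10^-4 / 0.03953 = 7.143 mmol/kg
CA = (α₁ + 2α₂)·DIC = (0.9483 + 2×0.01222) × 7.143 = 6.95 mmol/kg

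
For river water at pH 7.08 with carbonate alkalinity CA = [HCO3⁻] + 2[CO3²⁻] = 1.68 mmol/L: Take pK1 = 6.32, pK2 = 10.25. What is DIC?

DIC = 1.97 mmol/L

CA = [HCO3⁻] + 2[CO3²⁻] = (α₁ + 2α₂)·DIC
At pH 7.08: [H⁺]/K1 = 10^-0.76 = 0.17378, K2/[H⁺] = 10^-3.17 = 0.00067608
α₁ = 1/(1 + 0.17378 + 0.00067608) = 1/1.1745 = 0.8515; α₂ = α₁·K2/[H⁺] = 0.0005757
α₁ + 2α₂ = 0.8526
DIC = CA / (α₁ + 2α₂) = 1.68 / 0.8526 = 1.97 mmol/L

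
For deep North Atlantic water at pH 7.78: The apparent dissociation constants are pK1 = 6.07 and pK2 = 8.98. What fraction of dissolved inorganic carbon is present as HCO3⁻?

α₁ = 1 / (1 + [H⁺]/K1 + K2/[H⁺]) = 1 / (1 + 10^-1.71 + 10^-1.20)
   = 1 / (1 + 0.019498 + 0.063096) = 1/1.0826 = 0.9237

α₁ = 0.924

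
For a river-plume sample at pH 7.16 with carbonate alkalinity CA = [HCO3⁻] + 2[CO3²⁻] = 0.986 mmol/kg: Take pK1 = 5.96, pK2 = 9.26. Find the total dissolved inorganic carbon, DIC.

CA = [HCO3⁻] + 2[CO3²⁻] = (α₁ + 2α₂)·DIC
At pH 7.16: [H⁺]/K1 = 10^-1.20 = 0.063096, K2/[H⁺] = 10^-2.10 = 0.0079433
α₁ = 1/(1 + 0.063096 + 0.0079433) = 1/1.0710 = 0.9337; α₂ = α₁·K2/[H⁺] = 0.007416
α₁ + 2α₂ = 0.9485
DIC = CA / (α₁ + 2α₂) = 0.986 / 0.9485 = 1.04 mmol/kg

DIC = 1.04 mmol/kg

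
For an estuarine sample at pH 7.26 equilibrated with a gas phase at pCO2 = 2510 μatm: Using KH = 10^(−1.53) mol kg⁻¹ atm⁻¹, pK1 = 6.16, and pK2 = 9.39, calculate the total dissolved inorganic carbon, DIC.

[CO2*] = KH · pCO2 = 10^(−1.53) × 2510×10^-6 = 7.408×10^-5 mol/kg
α₀ = 1/(1 + K1/[H⁺] + K1K2/[H⁺]²) = 1/(1 + 10^+1.10 + 10^-1.03) = 0.07309
DIC = [CO2*]/α₀ = 7.408×10^-5 / 0.07309 = 1.01 mmol/kg

DIC = 1.01 mmol/kg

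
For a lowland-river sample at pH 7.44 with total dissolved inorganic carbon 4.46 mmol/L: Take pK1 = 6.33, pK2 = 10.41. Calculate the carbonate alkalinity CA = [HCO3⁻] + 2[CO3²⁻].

CA = [HCO3⁻] + 2[CO3²⁻] = (α₁ + 2α₂)·DIC
At pH 7.44: [H⁺]/K1 = 10^-1.11 = 0.077625, K2/[H⁺] = 10^-2.97 = 0.0010715
α₁ = 1/(1 + 0.077625 + 0.0010715) = 1/1.0787 = 0.9270; α₂ = α₁·K2/[H⁺] = 0.0009933
α₁ + 2α₂ = 0.9290
CA = 0.9290 × 4.46 = 4.14 mmol/L

CA = 4.14 mmol/L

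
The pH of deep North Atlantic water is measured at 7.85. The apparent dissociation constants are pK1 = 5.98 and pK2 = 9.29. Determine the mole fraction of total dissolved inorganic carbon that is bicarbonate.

α₁ = 0.953

α₁ = 1 / (1 + [H⁺]/K1 + K2/[H⁺]) = 1 / (1 + 10^-1.87 + 10^-1.44)
   = 1 / (1 + 0.013490 + 0.036308) = 1/1.0498 = 0.9526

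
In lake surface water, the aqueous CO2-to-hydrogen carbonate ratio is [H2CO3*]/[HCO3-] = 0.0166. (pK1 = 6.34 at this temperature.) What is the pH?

From K1 = [H⁺][HCO3-]/[H2CO3*]:  pH = pK1 − log₁₀([H2CO3*]/[HCO3-])
log₁₀(0.0166) = -1.780
pH = 6.34 − (-1.780) = 8.12

pH = 8.12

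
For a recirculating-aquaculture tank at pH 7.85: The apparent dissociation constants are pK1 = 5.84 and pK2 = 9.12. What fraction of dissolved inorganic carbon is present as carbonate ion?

α₂ = 0.0505

α₂ = 1 / (1 + [H⁺]/K2 + [H⁺]²/(K1K2)) = 1 / (1 + 10^+1.27 + 10^-0.74)
   = 1 / (1 + 18.621 + 0.18197) = 1/19.803 = 0.05050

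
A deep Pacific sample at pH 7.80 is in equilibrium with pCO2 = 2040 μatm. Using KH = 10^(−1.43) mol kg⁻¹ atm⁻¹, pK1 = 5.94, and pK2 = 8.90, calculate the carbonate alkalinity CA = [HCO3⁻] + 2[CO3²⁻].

[CO2*] = KH · pCO2 = 10^(−1.43) × 2040×10^-6 = 7.579×10^-5 mol/kg
α₀ = 1/(1 + K1/[H⁺] + K1K2/[H⁺]²) = 1/(1 + 10^+1.86 + 10^+0.76) = 0.01263
DIC = [CO2*]/α₀ = 7.579×10^-5 / 0.01263 = 6.003 mmol/kg
CA = (α₁ + 2α₂)·DIC = (0.9147 + 2×0.07266) × 6.003 = 6.36 mmol/kg

CA = 6.36 mmol/kg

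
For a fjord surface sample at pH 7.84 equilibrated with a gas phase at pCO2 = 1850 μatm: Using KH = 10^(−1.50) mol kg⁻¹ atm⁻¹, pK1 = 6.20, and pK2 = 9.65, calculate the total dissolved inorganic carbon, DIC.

DIC = 2.65 mmol/kg

[CO2*] = KH · pCO2 = 10^(−1.50) × 1850×10^-6 = 5.850×10^-5 mol/kg
α₀ = 1/(1 + K1/[H⁺] + K1K2/[H⁺]²) = 1/(1 + 10^+1.64 + 10^-0.17) = 0.02206
DIC = [CO2*]/α₀ = 5.850×10^-5 / 0.02206 = 2.65 mmol/kg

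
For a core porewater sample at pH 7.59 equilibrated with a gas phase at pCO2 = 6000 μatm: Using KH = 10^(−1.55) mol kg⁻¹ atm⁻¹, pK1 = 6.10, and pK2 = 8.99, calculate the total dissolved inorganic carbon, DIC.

[CO2*] = KH · pCO2 = 10^(−1.55) × 6000×10^-6 = 1.691×10^-4 mol/kg
α₀ = 1/(1 + K1/[H⁺] + K1K2/[H⁺]²) = 1/(1 + 10^+1.49 + 10^+0.09) = 0.03018
DIC = [CO2*]/α₀ = 1.691×10^-4 / 0.03018 = 5.60 mmol/kg

DIC = 5.60 mmol/kg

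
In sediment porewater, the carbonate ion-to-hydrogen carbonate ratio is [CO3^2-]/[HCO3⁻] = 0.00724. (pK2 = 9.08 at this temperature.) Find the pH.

From K2 = [H⁺][CO3^2-]/[HCO3⁻]:  pH = pK2 + log₁₀([CO3^2-]/[HCO3⁻])
log₁₀(0.00724) = -2.140
pH = 9.08 + (-2.140) = 6.94

pH = 6.94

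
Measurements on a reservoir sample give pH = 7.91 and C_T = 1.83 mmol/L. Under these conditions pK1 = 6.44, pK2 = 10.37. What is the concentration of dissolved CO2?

α₀ = 1 / (1 + K1/[H⁺] + K1K2/[H⁺]²) = 1 / (1 + 10^+1.47 + 10^-0.99)
   = 1 / (1 + 29.512 + 0.10233) = 1/30.614 = 0.03266
[CO2*] = α₀ × DIC = 0.03266 × 1.83 = 0.0598 mmol/L

[CO2*] = 0.0598 mmol/L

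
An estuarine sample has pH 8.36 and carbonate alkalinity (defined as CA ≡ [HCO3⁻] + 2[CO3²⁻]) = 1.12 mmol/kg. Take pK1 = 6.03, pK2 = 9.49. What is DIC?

DIC = 1.05 mmol/kg

CA = [HCO3⁻] + 2[CO3²⁻] = (α₁ + 2α₂)·DIC
At pH 8.36: [H⁺]/K1 = 10^-2.33 = 0.0046774, K2/[H⁺] = 10^-1.13 = 0.074131
α₁ = 1/(1 + 0.0046774 + 0.074131) = 1/1.0788 = 0.9269; α₂ = α₁·K2/[H⁺] = 0.06872
α₁ + 2α₂ = 1.0644
DIC = CA / (α₁ + 2α₂) = 1.12 / 1.0644 = 1.05 mmol/kg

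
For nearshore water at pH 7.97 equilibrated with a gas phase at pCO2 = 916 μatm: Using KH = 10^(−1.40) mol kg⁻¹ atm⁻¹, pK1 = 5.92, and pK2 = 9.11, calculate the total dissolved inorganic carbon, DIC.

DIC = 4.42 mmol/kg

[CO2*] = KH · pCO2 = 10^(−1.40) × 916×10^-6 = 3.647×10^-5 mol/kg
α₀ = 1/(1 + K1/[H⁺] + K1K2/[H⁺]²) = 1/(1 + 10^+2.05 + 10^+0.91) = 0.008242
DIC = [CO2*]/α₀ = 3.647×10^-5 / 0.008242 = 4.42 mmol/kg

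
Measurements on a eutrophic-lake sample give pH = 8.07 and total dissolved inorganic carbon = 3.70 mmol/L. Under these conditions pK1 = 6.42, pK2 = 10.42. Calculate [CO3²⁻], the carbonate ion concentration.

α₂ = 1 / (1 + [H⁺]/K2 + [H⁺]²/(K1K2)) = 1 / (1 + 10^+2.35 + 10^+0.70)
   = 1 / (1 + 223.87 + 5.0119) = 1/229.88 = 0.004350
[CO3²⁻] = α₂ × DIC = 0.004350 × 3.70 = 0.0161 mmol/L = 16.1 μmol/L

[CO3²⁻] = 16.1 μmol/L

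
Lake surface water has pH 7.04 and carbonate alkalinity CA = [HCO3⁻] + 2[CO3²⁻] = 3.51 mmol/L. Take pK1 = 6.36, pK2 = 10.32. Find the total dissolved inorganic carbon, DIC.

CA = [HCO3⁻] + 2[CO3²⁻] = (α₁ + 2α₂)·DIC
At pH 7.04: [H⁺]/K1 = 10^-0.68 = 0.20893, K2/[H⁺] = 10^-3.28 = 0.00052481
α₁ = 1/(1 + 0.20893 + 0.00052481) = 1/1.2095 = 0.8268; α₂ = α₁·K2/[H⁺] = 0.0004339
α₁ + 2α₂ = 0.8277
DIC = CA / (α₁ + 2α₂) = 3.51 / 0.8277 = 4.24 mmol/L

DIC = 4.24 mmol/L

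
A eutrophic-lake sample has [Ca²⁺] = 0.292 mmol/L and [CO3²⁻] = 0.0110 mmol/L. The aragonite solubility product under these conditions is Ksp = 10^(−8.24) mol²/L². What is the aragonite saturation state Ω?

Ω = 0.558

Ksp = 10^(−8.24) = 5.754×10^-9
Ω = [Ca²⁺][CO3²⁻]/Ksp = (0.292×10^-3)(0.0110×10^-3) / 5.754×10^-9 = 0.558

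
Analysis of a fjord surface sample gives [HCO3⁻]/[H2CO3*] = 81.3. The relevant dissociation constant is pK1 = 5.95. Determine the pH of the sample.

From K1 = [H⁺][HCO3⁻]/[H2CO3*]:  pH = pK1 + log₁₀([HCO3⁻]/[H2CO3*])
log₁₀(81.3) = +1.910
pH = 5.95 + (+1.910) = 7.86

pH = 7.86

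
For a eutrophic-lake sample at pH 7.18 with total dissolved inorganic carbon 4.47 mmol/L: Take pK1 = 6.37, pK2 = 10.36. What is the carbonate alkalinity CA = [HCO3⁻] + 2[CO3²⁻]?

CA = [HCO3⁻] + 2[CO3²⁻] = (α₁ + 2α₂)·DIC
At pH 7.18: [H⁺]/K1 = 10^-0.81 = 0.15488, K2/[H⁺] = 10^-3.18 = 0.00066069
α₁ = 1/(1 + 0.15488 + 0.00066069) = 1/1.1555 = 0.8654; α₂ = α₁·K2/[H⁺] = 0.0005718
α₁ + 2α₂ = 0.8665
CA = 0.8665 × 4.47 = 3.87 mmol/L

CA = 3.87 mmol/L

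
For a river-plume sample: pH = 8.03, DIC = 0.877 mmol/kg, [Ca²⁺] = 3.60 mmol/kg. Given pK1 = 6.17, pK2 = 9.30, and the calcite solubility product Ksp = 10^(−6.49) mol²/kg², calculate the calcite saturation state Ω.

Ω = 0.491

α₂ = 1 / (1 + [H⁺]/K2 + [H⁺]²/(K1K2)) = 1 / (1 + 10^+1.27 + 10^-0.59)
   = 1 / (1 + 18.621 + 0.25704) = 1/19.878 = 0.05031
[CO3²⁻] = α₂ × DIC = 0.05031 × 0.877 = 0.04412 mmol/kg
Ksp = 10^(−6.49) = 3.236×10^-7
Ω = [Ca²⁺][CO3²⁻]/Ksp = (3.60×10^-3)(4.412×10^-5) / 3.236×10^-7 = 0.491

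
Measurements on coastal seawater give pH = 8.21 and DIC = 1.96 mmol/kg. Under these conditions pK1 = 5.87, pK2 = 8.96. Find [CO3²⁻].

α₂ = 1 / (1 + [H⁺]/K2 + [H⁺]²/(K1K2)) = 1 / (1 + 10^+0.75 + 10^-1.59)
   = 1 / (1 + 5.6234 + 0.025704) = 1/6.6491 = 0.1504
[CO3²⁻] = α₂ × DIC = 0.1504 × 1.96 = 0.295 mmol/kg

[CO3²⁻] = 0.295 mmol/kg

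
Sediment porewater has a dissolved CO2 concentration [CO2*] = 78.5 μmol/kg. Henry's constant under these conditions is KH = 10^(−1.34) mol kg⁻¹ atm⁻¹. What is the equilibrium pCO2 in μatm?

pCO2 = 1720 μatm

KH = 10^(−1.34) = 4.571×10^-2 mol kg⁻¹ atm⁻¹
pCO2 = [CO2*]/KH = 78.5×10^-6 / 4.571×10^-2 = 1.72×10^-3 atm = 1720 μatm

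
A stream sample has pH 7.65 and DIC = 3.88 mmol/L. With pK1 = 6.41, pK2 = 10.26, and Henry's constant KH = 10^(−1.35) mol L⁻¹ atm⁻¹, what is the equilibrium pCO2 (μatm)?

pCO2 = 4720 μatm

α₀ = 1 / (1 + K1/[H⁺] + K1K2/[H⁺]²) = 1 / (1 + 10^+1.24 + 10^-1.37)
   = 1 / (1 + 17.378 + 0.042658) = 1/18.421 = 0.05429
[CO2*] = α₀ × DIC = 0.05429 × 3.88 = 0.2106 mmol/L
pCO2 = [CO2*]/KH = 2.106×10^-4 / 4.467×10^-2 = 4720 μatm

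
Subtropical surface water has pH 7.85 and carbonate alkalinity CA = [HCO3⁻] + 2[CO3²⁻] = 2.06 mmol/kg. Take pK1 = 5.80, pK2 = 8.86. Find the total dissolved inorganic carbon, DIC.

CA = [HCO3⁻] + 2[CO3²⁻] = (α₁ + 2α₂)·DIC
At pH 7.85: [H⁺]/K1 = 10^-2.05 = 0.0089125, K2/[H⁺] = 10^-1.01 = 0.097724
α₁ = 1/(1 + 0.0089125 + 0.097724) = 1/1.1066 = 0.9036; α₂ = α₁·K2/[H⁺] = 0.08831
α₁ + 2α₂ = 1.0803
DIC = CA / (α₁ + 2α₂) = 2.06 / 1.0803 = 1.91 mmol/kg

DIC = 1.91 mmol/kg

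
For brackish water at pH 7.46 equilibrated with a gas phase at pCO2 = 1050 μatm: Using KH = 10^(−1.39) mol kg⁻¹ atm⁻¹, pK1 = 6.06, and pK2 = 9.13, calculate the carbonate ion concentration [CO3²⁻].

[CO2*] = KH · pCO2 = 10^(−1.39) × 1050×10^-6 = 4.277×10^-5 mol/kg
α₀ = 1/(1 + K1/[H⁺] + K1K2/[H⁺]²) = 1/(1 + 10^+1.40 + 10^-0.27) = 0.03752
DIC = [CO2*]/α₀ = 4.277×10^-5 / 0.03752 = 1.140 mmol/kg
[CO3²⁻] = α₂·DIC; α₂ = 0.02015, so [CO3²⁻] = 0.02015 × 1.140 = 0.0230 mmol/kg

[CO3²⁻] = 0.0230 mmol/kg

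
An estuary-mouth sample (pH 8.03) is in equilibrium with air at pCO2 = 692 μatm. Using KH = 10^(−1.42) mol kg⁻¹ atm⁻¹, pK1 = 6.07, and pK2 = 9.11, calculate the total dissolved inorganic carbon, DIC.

DIC = 2.63 mmol/kg

[CO2*] = KH · pCO2 = 10^(−1.42) × 692×10^-6 = 2.631×10^-5 mol/kg
α₀ = 1/(1 + K1/[H⁺] + K1K2/[H⁺]²) = 1/(1 + 10^+1.96 + 10^+0.88) = 0.01002
DIC = [CO2*]/α₀ = 2.631×10^-5 / 0.01002 = 2.63 mmol/kg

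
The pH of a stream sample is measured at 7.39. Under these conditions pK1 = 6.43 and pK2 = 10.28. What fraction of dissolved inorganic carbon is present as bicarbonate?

α₁ = 1 / (1 + [H⁺]/K1 + K2/[H⁺]) = 1 / (1 + 10^-0.96 + 10^-2.89)
   = 1 / (1 + 0.10965 + 0.0012882) = 1/1.1109 = 0.9001

α₁ = 0.900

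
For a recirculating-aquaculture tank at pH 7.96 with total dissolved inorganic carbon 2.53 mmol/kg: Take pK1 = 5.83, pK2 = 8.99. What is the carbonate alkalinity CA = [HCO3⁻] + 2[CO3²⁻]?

CA = [HCO3⁻] + 2[CO3²⁻] = (α₁ + 2α₂)·DIC
At pH 7.96: [H⁺]/K1 = 10^-2.13 = 0.0074131, K2/[H⁺] = 10^-1.03 = 0.093325
α₁ = 1/(1 + 0.0074131 + 0.093325) = 1/1.1007 = 0.9085; α₂ = α₁·K2/[H⁺] = 0.08478
α₁ + 2α₂ = 1.0780
CA = 1.0780 × 2.53 = 2.73 mmol/kg

CA = 2.73 mmol/kg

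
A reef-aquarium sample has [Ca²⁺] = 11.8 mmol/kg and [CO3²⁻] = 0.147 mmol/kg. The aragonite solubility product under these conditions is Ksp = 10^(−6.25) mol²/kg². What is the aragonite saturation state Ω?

Ω = 3.08

Ksp = 10^(−6.25) = 5.623×10^-7
Ω = [Ca²⁺][CO3²⁻]/Ksp = (11.8×10^-3)(0.147×10^-3) / 5.623×10^-7 = 3.08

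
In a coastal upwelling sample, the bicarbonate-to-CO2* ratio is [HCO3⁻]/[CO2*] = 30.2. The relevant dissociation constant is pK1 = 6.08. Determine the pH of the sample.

pH = 7.56

From K1 = [H⁺][HCO3⁻]/[CO2*]:  pH = pK1 + log₁₀([HCO3⁻]/[CO2*])
log₁₀(30.2) = +1.480
pH = 6.08 + (+1.480) = 7.56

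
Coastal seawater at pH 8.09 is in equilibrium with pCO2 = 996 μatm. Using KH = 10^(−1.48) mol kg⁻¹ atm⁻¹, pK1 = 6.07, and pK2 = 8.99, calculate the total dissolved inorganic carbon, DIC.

DIC = 3.92 mmol/kg

[CO2*] = KH · pCO2 = 10^(−1.48) × 996×10^-6 = 3.298×10^-5 mol/kg
α₀ = 1/(1 + K1/[H⁺] + K1K2/[H⁺]²) = 1/(1 + 10^+2.02 + 10^+1.12) = 0.008411
DIC = [CO2*]/α₀ = 3.298×10^-5 / 0.008411 = 3.92 mmol/kg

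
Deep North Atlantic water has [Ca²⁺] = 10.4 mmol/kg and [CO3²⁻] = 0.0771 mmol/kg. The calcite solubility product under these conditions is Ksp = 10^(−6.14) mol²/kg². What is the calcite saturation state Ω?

Ω = 1.11

Ksp = 10^(−6.14) = 7.244×10^-7
Ω = [Ca²⁺][CO3²⁻]/Ksp = (10.4×10^-3)(0.0771×10^-3) / 7.244×10^-7 = 1.11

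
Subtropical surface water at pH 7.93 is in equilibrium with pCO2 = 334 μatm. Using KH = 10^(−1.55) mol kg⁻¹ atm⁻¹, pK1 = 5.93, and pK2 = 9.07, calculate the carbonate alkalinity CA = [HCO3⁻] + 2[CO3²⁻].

CA = 1.08 mmol/kg

[CO2*] = KH · pCO2 = 10^(−1.55) × 334×10^-6 = 9.413×10^-6 mol/kg
α₀ = 1/(1 + K1/[H⁺] + K1K2/[H⁺]²) = 1/(1 + 10^+2.00 + 10^+0.86) = 0.009238
DIC = [CO2*]/α₀ = 9.413×10^-6 / 0.009238 = 1.019 mmol/kg
CA = (α₁ + 2α₂)·DIC = (0.9238 + 2×0.06693) × 1.019 = 1.08 mmol/kg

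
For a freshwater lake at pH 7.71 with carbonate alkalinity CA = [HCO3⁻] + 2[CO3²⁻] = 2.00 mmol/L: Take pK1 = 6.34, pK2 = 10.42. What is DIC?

DIC = 2.08 mmol/L

CA = [HCO3⁻] + 2[CO3²⁻] = (α₁ + 2α₂)·DIC
At pH 7.71: [H⁺]/K1 = 10^-1.37 = 0.042658, K2/[H⁺] = 10^-2.71 = 0.0019498
α₁ = 1/(1 + 0.042658 + 0.0019498) = 1/1.0446 = 0.9573; α₂ = α₁·K2/[H⁺] = 0.001867
α₁ + 2α₂ = 0.9610
DIC = CA / (α₁ + 2α₂) = 2.00 / 0.9610 = 2.08 mmol/L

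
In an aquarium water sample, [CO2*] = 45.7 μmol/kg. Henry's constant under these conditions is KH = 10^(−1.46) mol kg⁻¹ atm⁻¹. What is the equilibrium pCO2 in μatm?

KH = 10^(−1.46) = 3.467×10^-2 mol kg⁻¹ atm⁻¹
pCO2 = [CO2*]/KH = 45.7×10^-6 / 3.467×10^-2 = 1.32×10^-3 atm = 1320 μatm

pCO2 = 1320 μatm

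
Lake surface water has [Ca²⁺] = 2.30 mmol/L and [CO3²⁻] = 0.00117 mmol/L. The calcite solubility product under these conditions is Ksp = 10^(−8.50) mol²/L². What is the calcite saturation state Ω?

Ksp = 10^(−8.50) = 3.162×10^-9
Ω = [Ca²⁺][CO3²⁻]/Ksp = (2.30×10^-3)(0.00117×10^-3) / 3.162×10^-9 = 0.851

Ω = 0.851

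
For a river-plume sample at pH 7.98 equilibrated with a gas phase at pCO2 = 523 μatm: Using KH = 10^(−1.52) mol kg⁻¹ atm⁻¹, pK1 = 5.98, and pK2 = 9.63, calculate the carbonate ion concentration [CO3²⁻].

[CO2*] = KH · pCO2 = 10^(−1.52) × 523×10^-6 = 1.579×10^-5 mol/kg
α₀ = 1/(1 + K1/[H⁺] + K1K2/[H⁺]²) = 1/(1 + 10^+2.00 + 10^+0.35) = 0.009686
DIC = [CO2*]/α₀ = 1.579×10^-5 / 0.009686 = 1.631 mmol/kg
[CO3²⁻] = α₂·DIC; α₂ = 0.02168, so [CO3²⁻] = 0.02168 × 1.631 = 0.0354 mmol/kg

[CO3²⁻] = 0.0354 mmol/kg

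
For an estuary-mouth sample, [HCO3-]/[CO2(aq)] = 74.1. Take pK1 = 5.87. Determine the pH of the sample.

pH = 7.74

From K1 = [H⁺][HCO3-]/[CO2(aq)]:  pH = pK1 + log₁₀([HCO3-]/[CO2(aq)])
log₁₀(74.1) = +1.870
pH = 5.87 + (+1.870) = 7.74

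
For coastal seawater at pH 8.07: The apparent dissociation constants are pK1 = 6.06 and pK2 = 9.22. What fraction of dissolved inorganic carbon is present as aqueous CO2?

α₀ = 1 / (1 + K1/[H⁺] + K1K2/[H⁺]²) = 1 / (1 + 10^+2.01 + 10^+0.86)
   = 1 / (1 + 102.33 + 7.2444) = 1/110.57 = 0.009044

α₀ = 0.00904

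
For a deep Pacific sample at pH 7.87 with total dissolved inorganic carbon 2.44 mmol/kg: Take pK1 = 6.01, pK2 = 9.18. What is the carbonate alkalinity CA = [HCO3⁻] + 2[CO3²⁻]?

CA = 2.52 mmol/kg

CA = [HCO3⁻] + 2[CO3²⁻] = (α₁ + 2α₂)·DIC
At pH 7.87: [H⁺]/K1 = 10^-1.86 = 0.013804, K2/[H⁺] = 10^-1.31 = 0.048978
α₁ = 1/(1 + 0.013804 + 0.048978) = 1/1.0628 = 0.9409; α₂ = α₁·K2/[H⁺] = 0.04608
α₁ + 2α₂ = 1.0331
CA = 1.0331 × 2.44 = 2.52 mmol/kg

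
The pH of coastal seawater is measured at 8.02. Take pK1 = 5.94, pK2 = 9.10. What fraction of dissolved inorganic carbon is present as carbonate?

α₂ = 0.0762

α₂ = 1 / (1 + [H⁺]/K2 + [H⁺]²/(K1K2)) = 1 / (1 + 10^+1.08 + 10^-1.00)
   = 1 / (1 + 12.023 + 0.10000) = 1/13.123 = 0.07620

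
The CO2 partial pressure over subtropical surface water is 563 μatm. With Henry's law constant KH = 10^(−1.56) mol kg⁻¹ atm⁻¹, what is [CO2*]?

[CO2*] = 15.5 μmol/kg

KH = 10^(−1.56) = 2.754×10^-2 mol kg⁻¹ atm⁻¹
[CO2*] = KH · pCO2 = 2.754×10^-2 × 563×10^-6 atm = 1.55×10^-5 mol/kg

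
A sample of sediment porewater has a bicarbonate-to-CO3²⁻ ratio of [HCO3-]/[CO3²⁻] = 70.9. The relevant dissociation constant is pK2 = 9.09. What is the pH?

pH = 7.24

From K2 = [H⁺][CO3²⁻]/[HCO3-]:  pH = pK2 − log₁₀([HCO3-]/[CO3²⁻])
log₁₀(70.9) = +1.851
pH = 9.09 − (+1.851) = 7.24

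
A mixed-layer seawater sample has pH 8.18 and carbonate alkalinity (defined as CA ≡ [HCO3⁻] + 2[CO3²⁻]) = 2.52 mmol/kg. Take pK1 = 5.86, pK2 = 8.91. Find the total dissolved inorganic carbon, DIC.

DIC = 2.19 mmol/kg

CA = [HCO3⁻] + 2[CO3²⁻] = (α₁ + 2α₂)·DIC
At pH 8.18: [H⁺]/K1 = 10^-2.32 = 0.0047863, K2/[H⁺] = 10^-0.73 = 0.18621
α₁ = 1/(1 + 0.0047863 + 0.18621) = 1/1.1910 = 0.8396; α₂ = α₁·K2/[H⁺] = 0.1563
α₁ + 2α₂ = 1.1523
DIC = CA / (α₁ + 2α₂) = 2.52 / 1.1523 = 2.19 mmol/kg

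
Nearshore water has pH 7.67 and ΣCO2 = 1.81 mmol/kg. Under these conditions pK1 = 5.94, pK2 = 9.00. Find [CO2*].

α₀ = 1 / (1 + K1/[H⁺] + K1K2/[H⁺]²) = 1 / (1 + 10^+1.73 + 10^+0.40)
   = 1 / (1 + 53.703 + 2.5119) = 1/57.215 = 0.01748
[CO2*] = α₀ × DIC = 0.01748 × 1.81 = 0.0316 mmol/kg

[CO2*] = 0.0316 mmol/kg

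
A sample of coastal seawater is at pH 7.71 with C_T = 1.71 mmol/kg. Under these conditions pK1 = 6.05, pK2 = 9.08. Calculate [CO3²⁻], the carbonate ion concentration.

α₂ = 1 / (1 + [H⁺]/K2 + [H⁺]²/(K1K2)) = 1 / (1 + 10^+1.37 + 10^-0.29)
   = 1 / (1 + 23.442 + 0.51286) = 1/24.955 = 0.04007
[CO3²⁻] = α₂ × DIC = 0.04007 × 1.71 = 0.0685 mmol/kg

[CO3²⁻] = 0.0685 mmol/kg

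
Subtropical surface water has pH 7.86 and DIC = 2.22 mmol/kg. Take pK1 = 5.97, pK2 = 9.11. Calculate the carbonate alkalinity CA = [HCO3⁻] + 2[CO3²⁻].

CA = [HCO3⁻] + 2[CO3²⁻] = (α₁ + 2α₂)·DIC
At pH 7.86: [H⁺]/K1 = 10^-1.89 = 0.012882, K2/[H⁺] = 10^-1.25 = 0.056234
α₁ = 1/(1 + 0.012882 + 0.056234) = 1/1.0691 = 0.9354; α₂ = α₁·K2/[H⁺] = 0.05260
α₁ + 2α₂ = 1.0405
CA = 1.0405 × 2.22 = 2.31 mmol/kg

CA = 2.31 mmol/kg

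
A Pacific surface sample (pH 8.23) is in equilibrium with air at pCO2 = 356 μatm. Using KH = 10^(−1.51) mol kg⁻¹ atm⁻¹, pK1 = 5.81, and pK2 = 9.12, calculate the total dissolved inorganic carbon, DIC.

DIC = 3.28 mmol/kg

[CO2*] = KH · pCO2 = 10^(−1.51) × 356×10^-6 = 1.100×10^-5 mol/kg
α₀ = 1/(1 + K1/[H⁺] + K1K2/[H⁺]²) = 1/(1 + 10^+2.42 + 10^+1.53) = 0.003357
DIC = [CO2*]/α₀ = 1.100×10^-5 / 0.003357 = 3.28 mmol/kg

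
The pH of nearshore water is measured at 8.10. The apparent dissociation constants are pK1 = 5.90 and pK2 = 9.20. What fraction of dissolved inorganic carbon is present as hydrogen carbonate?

α₁ = 1 / (1 + [H⁺]/K1 + K2/[H⁺]) = 1 / (1 + 10^-2.20 + 10^-1.10)
   = 1 / (1 + 0.0063096 + 0.079433) = 1/1.0857 = 0.9210

α₁ = 0.921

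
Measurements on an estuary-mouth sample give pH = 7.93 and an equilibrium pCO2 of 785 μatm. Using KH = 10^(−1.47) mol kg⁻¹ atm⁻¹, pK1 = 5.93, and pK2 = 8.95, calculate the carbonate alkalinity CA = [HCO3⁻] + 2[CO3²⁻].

[CO2*] = KH · pCO2 = 10^(−1.47) × 785×10^-6 = 2.660×10^-5 mol/kg
α₀ = 1/(1 + K1/[H⁺] + K1K2/[H⁺]²) = 1/(1 + 10^+2.00 + 10^+0.98) = 0.009046
DIC = [CO2*]/α₀ = 2.660×10^-5 / 0.009046 = 2.941 mmol/kg
CA = (α₁ + 2α₂)·DIC = (0.9046 + 2×0.08639) × 2.941 = 3.17 mmol/kg

CA = 3.17 mmol/kg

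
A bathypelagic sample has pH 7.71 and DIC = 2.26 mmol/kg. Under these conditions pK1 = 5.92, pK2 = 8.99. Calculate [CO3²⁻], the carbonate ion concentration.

[CO3²⁻] = 0.111 mmol/kg

α₂ = 1 / (1 + [H⁺]/K2 + [H⁺]²/(K1K2)) = 1 / (1 + 10^+1.28 + 10^-0.51)
   = 1 / (1 + 19.055 + 0.30903) = 1/20.364 = 0.04911
[CO3²⁻] = α₂ × DIC = 0.04911 × 2.26 = 0.111 mmol/kg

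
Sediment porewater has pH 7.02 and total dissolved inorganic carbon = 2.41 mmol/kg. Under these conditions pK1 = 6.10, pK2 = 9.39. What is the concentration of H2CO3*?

α₀ = 1 / (1 + K1/[H⁺] + K1K2/[H⁺]²) = 1 / (1 + 10^+0.92 + 10^-1.45)
   = 1 / (1 + 8.3176 + 0.035481) = 1/9.3531 = 0.1069
[CO2*] = α₀ × DIC = 0.1069 × 2.41 = 0.258 mmol/kg

[CO2*] = 0.258 mmol/kg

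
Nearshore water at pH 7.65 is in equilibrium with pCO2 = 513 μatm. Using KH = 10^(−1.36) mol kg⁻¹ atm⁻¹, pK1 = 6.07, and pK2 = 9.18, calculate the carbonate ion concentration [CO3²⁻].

[CO3²⁻] = 0.0251 mmol/kg

[CO2*] = KH · pCO2 = 10^(−1.36) × 513×10^-6 = 2.239×10^-5 mol/kg
α₀ = 1/(1 + K1/[H⁺] + K1K2/[H⁺]²) = 1/(1 + 10^+1.58 + 10^+0.05) = 0.02491
DIC = [CO2*]/α₀ = 2.239×10^-5 / 0.02491 = 0.8989 mmol/kg
[CO3²⁻] = α₂·DIC; α₂ = 0.02795, so [CO3²⁻] = 0.02795 × 0.8989 = 0.0251 mmol/kg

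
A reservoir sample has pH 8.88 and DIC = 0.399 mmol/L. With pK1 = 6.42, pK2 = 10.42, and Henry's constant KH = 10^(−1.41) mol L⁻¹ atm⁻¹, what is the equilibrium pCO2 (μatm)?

pCO2 = 34.4 μatm

α₀ = 1 / (1 + K1/[H⁺] + K1K2/[H⁺]²) = 1 / (1 + 10^+2.46 + 10^+0.92)
   = 1 / (1 + 288.40 + 8.3176) = 1/297.72 = 0.003359
[CO2*] = α₀ × DIC = 0.003359 × 0.399 = 0.001340 mmol/L = 1.340 μmol/L
pCO2 = [CO2*]/KH = 1.340×10^-6 / 3.890×10^-2 = 34.4 μatm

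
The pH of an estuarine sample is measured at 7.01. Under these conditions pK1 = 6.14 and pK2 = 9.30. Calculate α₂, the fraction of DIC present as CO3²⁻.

α₂ = 0.00450

α₂ = 1 / (1 + [H⁺]/K2 + [H⁺]²/(K1K2)) = 1 / (1 + 10^+2.29 + 10^+1.42)
   = 1 / (1 + 194.98 + 26.303) = 1/222.29 = 0.004499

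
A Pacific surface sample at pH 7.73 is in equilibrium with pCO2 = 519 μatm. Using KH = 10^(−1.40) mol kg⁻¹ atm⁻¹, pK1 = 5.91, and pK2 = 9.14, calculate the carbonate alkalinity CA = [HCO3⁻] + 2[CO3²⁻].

CA = 1.47 mmol/kg

[CO2*] = KH · pCO2 = 10^(−1.40) × 519×10^-6 = 2.066×10^-5 mol/kg
α₀ = 1/(1 + K1/[H⁺] + K1K2/[H⁺]²) = 1/(1 + 10^+1.82 + 10^+0.41) = 0.01436
DIC = [CO2*]/α₀ = 2.066×10^-5 / 0.01436 = 1.439 mmol/kg
CA = (α₁ + 2α₂)·DIC = (0.9487 + 2×0.03691) × 1.439 = 1.47 mmol/kg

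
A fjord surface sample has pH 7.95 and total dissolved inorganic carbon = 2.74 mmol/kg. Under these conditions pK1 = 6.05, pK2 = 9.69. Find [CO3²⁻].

[CO3²⁻] = 0.0484 mmol/kg

α₂ = 1 / (1 + [H⁺]/K2 + [H⁺]²/(K1K2)) = 1 / (1 + 10^+1.74 + 10^-0.16)
   = 1 / (1 + 54.954 + 0.69183) = 1/56.646 = 0.01765
[CO3²⁻] = α₂ × DIC = 0.01765 × 2.74 = 0.0484 mmol/kg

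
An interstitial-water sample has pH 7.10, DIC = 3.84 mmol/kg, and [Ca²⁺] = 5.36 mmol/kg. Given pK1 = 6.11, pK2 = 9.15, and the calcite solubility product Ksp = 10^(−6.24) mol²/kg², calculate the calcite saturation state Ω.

Ω = 0.287

α₂ = 1 / (1 + [H⁺]/K2 + [H⁺]²/(K1K2)) = 1 / (1 + 10^+2.05 + 10^+1.06)
   = 1 / (1 + 112.20 + 11.482) = 1/124.68 = 0.008020
[CO3²⁻] = α₂ × DIC = 0.008020 × 3.84 = 0.03080 mmol/kg
Ksp = 10^(−6.24) = 5.754×10^-7
Ω = [Ca²⁺][CO3²⁻]/Ksp = (5.36×10^-3)(3.080×10^-5) / 5.754×10^-7 = 0.287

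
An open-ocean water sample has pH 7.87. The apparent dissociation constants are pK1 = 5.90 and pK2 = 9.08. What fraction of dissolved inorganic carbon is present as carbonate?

α₂ = 0.0575

α₂ = 1 / (1 + [H⁺]/K2 + [H⁺]²/(K1K2)) = 1 / (1 + 10^+1.21 + 10^-0.76)
   = 1 / (1 + 16.218 + 0.17378) = 1/17.392 = 0.05750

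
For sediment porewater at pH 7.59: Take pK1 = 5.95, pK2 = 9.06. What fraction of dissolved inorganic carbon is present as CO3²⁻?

α₂ = 0.0321

α₂ = 1 / (1 + [H⁺]/K2 + [H⁺]²/(K1K2)) = 1 / (1 + 10^+1.47 + 10^-0.17)
   = 1 / (1 + 29.512 + 0.67608) = 1/31.188 = 0.03206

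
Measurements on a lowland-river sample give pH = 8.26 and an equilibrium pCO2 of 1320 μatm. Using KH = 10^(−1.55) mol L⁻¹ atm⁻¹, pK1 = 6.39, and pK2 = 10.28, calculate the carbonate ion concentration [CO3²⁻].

[CO3²⁻] = 0.0263 mmol/L

[CO2*] = KH · pCO2 = 10^(−1.55) × 1320×10^-6 = 3.720×10^-5 mol/L
α₀ = 1/(1 + K1/[H⁺] + K1K2/[H⁺]²) = 1/(1 + 10^+1.87 + 10^-0.15) = 0.01319
DIC = [CO2*]/α₀ = 3.720×10^-5 / 0.01319 = 2.821 mmol/L
[CO3²⁻] = α₂·DIC; α₂ = 0.009335, so [CO3²⁻] = 0.009335 × 2.821 = 0.0263 mmol/L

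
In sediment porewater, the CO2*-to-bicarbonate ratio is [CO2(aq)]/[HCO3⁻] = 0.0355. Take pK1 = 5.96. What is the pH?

pH = 7.41

From K1 = [H⁺][HCO3⁻]/[CO2(aq)]:  pH = pK1 − log₁₀([CO2(aq)]/[HCO3⁻])
log₁₀(0.0355) = -1.450
pH = 5.96 − (-1.450) = 7.41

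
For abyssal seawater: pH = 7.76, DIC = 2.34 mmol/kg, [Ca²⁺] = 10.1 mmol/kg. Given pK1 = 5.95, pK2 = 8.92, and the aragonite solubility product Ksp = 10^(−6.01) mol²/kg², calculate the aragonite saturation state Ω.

α₂ = 1 / (1 + [H⁺]/K2 + [H⁺]²/(K1K2)) = 1 / (1 + 10^+1.16 + 10^-0.65)
   = 1 / (1 + 14.454 + 0.22387) = 1/15.678 = 0.06378
[CO3²⁻] = α₂ × DIC = 0.06378 × 2.34 = 0.1493 mmol/kg
Ksp = 10^(−6.01) = 9.772×10^-7
Ω = [Ca²⁺][CO3²⁻]/Ksp = (10.1×10^-3)(1.493×10^-4) / 9.772×10^-7 = 1.54

Ω = 1.54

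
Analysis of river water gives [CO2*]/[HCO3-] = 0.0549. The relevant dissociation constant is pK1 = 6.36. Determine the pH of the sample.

pH = 7.62

From K1 = [H⁺][HCO3-]/[CO2*]:  pH = pK1 − log₁₀([CO2*]/[HCO3-])
log₁₀(0.0549) = -1.260
pH = 6.36 − (-1.260) = 7.62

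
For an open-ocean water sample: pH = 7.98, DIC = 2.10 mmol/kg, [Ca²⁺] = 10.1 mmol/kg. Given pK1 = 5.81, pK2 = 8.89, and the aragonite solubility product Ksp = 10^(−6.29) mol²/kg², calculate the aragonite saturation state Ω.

α₂ = 1 / (1 + [H⁺]/K2 + [H⁺]²/(K1K2)) = 1 / (1 + 10^+0.91 + 10^-1.26)
   = 1 / (1 + 8.1283 + 0.054954) = 1/9.1833 = 0.1089
[CO3²⁻] = α₂ × DIC = 0.1089 × 2.10 = 0.2287 mmol/kg
Ksp = 10^(−6.29) = 5.129×10^-7
Ω = [Ca²⁺][CO3²⁻]/Ksp = (10.1×10^-3)(2.287×10^-4) / 5.129×10^-7 = 4.50

Ω = 4.50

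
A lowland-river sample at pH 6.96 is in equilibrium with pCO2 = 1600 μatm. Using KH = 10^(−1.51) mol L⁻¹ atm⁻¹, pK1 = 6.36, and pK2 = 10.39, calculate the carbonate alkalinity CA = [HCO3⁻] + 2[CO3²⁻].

CA = 0.197 mmol/L

[CO2*] = KH · pCO2 = 10^(−1.51) × 1600×10^-6 = 4.944×10^-5 mol/L
α₀ = 1/(1 + K1/[H⁺] + K1K2/[H⁺]²) = 1/(1 + 10^+0.60 + 10^-2.83) = 0.2007
DIC = [CO2*]/α₀ = 4.944×10^-5 / 0.2007 = 0.2464 mmol/L
CA = (α₁ + 2α₂)·DIC = (0.7990 + 2×0.0002969) × 0.2464 = 0.197 mmol/L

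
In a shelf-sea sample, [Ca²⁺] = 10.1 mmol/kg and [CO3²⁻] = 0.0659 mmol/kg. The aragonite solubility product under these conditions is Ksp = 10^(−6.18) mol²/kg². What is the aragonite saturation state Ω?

Ω = 1.01

Ksp = 10^(−6.18) = 6.607×10^-7
Ω = [Ca²⁺][CO3²⁻]/Ksp = (10.1×10^-3)(0.0659×10^-3) / 6.607×10^-7 = 1.01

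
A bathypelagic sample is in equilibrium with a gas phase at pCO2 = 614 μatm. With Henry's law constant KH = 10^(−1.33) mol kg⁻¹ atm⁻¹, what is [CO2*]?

[CO2*] = 28.7 μmol/kg

KH = 10^(−1.33) = 4.677×10^-2 mol kg⁻¹ atm⁻¹
[CO2*] = KH · pCO2 = 4.677×10^-2 × 614×10^-6 atm = 2.87×10^-5 mol/kg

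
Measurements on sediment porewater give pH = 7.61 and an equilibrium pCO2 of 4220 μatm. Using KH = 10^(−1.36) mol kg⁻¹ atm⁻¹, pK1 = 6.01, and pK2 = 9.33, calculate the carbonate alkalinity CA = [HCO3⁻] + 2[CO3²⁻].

[CO2*] = KH · pCO2 = 10^(−1.36) × 4220×10^-6 = 1.842×10^-4 mol/kg
α₀ = 1/(1 + K1/[H⁺] + K1K2/[H⁺]²) = 1/(1 + 10^+1.60 + 10^-0.12) = 0.02406
DIC = [CO2*]/α₀ = 1.842×10^-4 / 0.02406 = 7.657 mmol/kg
CA = (α₁ + 2α₂)·DIC = (0.9577 + 2×0.01825) × 7.657 = 7.61 mmol/kg

CA = 7.61 mmol/kg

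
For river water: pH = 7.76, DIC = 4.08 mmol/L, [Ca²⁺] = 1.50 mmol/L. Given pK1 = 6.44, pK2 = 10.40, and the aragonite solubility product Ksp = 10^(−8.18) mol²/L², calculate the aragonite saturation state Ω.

Ω = 2.02

α₂ = 1 / (1 + [H⁺]/K2 + [H⁺]²/(K1K2)) = 1 / (1 + 10^+2.64 + 10^+1.32)
   = 1 / (1 + 436.52 + 20.893) = 1/458.41 = 0.002181
[CO3²⁻] = α₂ × DIC = 0.002181 × 4.08 = 0.008900 mmol/L = 8.900 μmol/L
Ksp = 10^(−8.18) = 6.607×10^-9
Ω = [Ca²⁺][CO3²⁻]/Ksp = (1.50×10^-3)(8.900×10^-6) / 6.607×10^-9 = 2.02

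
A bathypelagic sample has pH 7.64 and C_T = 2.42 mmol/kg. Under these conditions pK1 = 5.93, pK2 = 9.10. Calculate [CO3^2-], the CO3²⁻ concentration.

[CO3²⁻] = 0.0796 mmol/kg

α₂ = 1 / (1 + [H⁺]/K2 + [H⁺]²/(K1K2)) = 1 / (1 + 10^+1.46 + 10^-0.25)
   = 1 / (1 + 28.840 + 0.56234) = 1/30.403 = 0.03289
[CO3²⁻] = α₂ × DIC = 0.03289 × 2.42 = 0.0796 mmol/kg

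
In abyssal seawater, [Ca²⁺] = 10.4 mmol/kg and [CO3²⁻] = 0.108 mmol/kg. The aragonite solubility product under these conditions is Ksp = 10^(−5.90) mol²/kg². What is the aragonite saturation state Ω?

Ksp = 10^(−5.90) = 1.259×10^-6
Ω = [Ca²⁺][CO3²⁻]/Ksp = (10.4×10^-3)(0.108×10^-3) / 1.259×10^-6 = 0.892

Ω = 0.892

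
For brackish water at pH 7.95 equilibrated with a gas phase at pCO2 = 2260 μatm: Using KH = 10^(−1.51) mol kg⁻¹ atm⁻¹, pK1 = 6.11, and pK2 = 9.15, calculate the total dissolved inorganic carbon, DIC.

[CO2*] = KH · pCO2 = 10^(−1.51) × 2260×10^-6 = 6.984×10^-5 mol/kg
α₀ = 1/(1 + K1/[H⁺] + K1K2/[H⁺]²) = 1/(1 + 10^+1.84 + 10^+0.64) = 0.01341
DIC = [CO2*]/α₀ = 6.984×10^-5 / 0.01341 = 5.21 mmol/kg

DIC = 5.21 mmol/kg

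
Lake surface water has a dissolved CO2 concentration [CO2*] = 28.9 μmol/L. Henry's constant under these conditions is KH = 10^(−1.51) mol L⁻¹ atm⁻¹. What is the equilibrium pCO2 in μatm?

pCO2 = 935 μatm

KH = 10^(−1.51) = 3.090×10^-2 mol L⁻¹ atm⁻¹
pCO2 = [CO2*]/KH = 28.9×10^-6 / 3.090×10^-2 = 9.35×10^-4 atm = 935 μatm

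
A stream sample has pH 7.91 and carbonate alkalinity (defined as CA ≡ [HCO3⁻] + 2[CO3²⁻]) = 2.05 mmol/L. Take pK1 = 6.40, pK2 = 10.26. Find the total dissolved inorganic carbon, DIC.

CA = [HCO3⁻] + 2[CO3²⁻] = (α₁ + 2α₂)·DIC
At pH 7.91: [H⁺]/K1 = 10^-1.51 = 0.030903, K2/[H⁺] = 10^-2.35 = 0.0044668
α₁ = 1/(1 + 0.030903 + 0.0044668) = 1/1.0354 = 0.9658; α₂ = α₁·K2/[H⁺] = 0.004314
α₁ + 2α₂ = 0.9745
DIC = CA / (α₁ + 2α₂) = 2.05 / 0.9745 = 2.10 mmol/L

DIC = 2.10 mmol/L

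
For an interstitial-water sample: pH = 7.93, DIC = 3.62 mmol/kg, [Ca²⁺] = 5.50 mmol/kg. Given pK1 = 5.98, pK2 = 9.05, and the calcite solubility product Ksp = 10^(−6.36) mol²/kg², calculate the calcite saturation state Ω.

α₂ = 1 / (1 + [H⁺]/K2 + [H⁺]²/(K1K2)) = 1 / (1 + 10^+1.12 + 10^-0.83)
   = 1 / (1 + 13.183 + 0.14791) = 1/14.330 = 0.06978
[CO3²⁻] = α₂ × DIC = 0.06978 × 3.62 = 0.2526 mmol/kg
Ksp = 10^(−6.36) = 4.365×10^-7
Ω = [Ca²⁺][CO3²⁻]/Ksp = (5.50×10^-3)(2.526×10^-4) / 4.365×10^-7 = 3.18

Ω = 3.18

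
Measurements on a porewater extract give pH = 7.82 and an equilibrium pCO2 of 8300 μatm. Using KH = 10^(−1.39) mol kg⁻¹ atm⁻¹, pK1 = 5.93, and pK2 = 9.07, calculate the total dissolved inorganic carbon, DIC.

[CO2*] = KH · pCO2 = 10^(−1.39) × 8300×10^-6 = 3.381×10^-4 mol/kg
α₀ = 1/(1 + K1/[H⁺] + K1K2/[H⁺]²) = 1/(1 + 10^+1.89 + 10^+0.64) = 0.01205
DIC = [CO2*]/α₀ = 3.381×10^-4 / 0.01205 = 28.1 mmol/kg

DIC = 28.1 mmol/kg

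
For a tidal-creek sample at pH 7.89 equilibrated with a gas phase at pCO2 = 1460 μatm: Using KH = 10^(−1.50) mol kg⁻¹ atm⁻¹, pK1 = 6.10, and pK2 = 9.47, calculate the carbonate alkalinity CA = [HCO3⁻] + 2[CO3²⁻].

CA = 3.00 mmol/kg

[CO2*] = KH · pCO2 = 10^(−1.50) × 1460×10^-6 = 4.617×10^-5 mol/kg
α₀ = 1/(1 + K1/[H⁺] + K1K2/[H⁺]²) = 1/(1 + 10^+1.79 + 10^+0.21) = 0.01556
DIC = [CO2*]/α₀ = 4.617×10^-5 / 0.01556 = 2.968 mmol/kg
CA = (α₁ + 2α₂)·DIC = (0.9592 + 2×0.02523) × 2.968 = 3.00 mmol/kg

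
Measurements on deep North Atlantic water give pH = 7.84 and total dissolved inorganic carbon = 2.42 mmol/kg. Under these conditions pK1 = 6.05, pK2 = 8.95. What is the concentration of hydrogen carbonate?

[HCO3⁻] = 2.21 mmol/kg

α₁ = 1 / (1 + [H⁺]/K1 + K2/[H⁺]) = 1 / (1 + 10^-1.79 + 10^-1.11)
   = 1 / (1 + 0.016218 + 0.077625) = 1/1.0938 = 0.9142
[HCO3⁻] = α₁ × DIC = 0.9142 × 2.42 = 2.21 mmol/kg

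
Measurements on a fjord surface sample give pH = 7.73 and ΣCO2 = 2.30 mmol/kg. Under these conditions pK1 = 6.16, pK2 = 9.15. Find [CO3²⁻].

α₂ = 1 / (1 + [H⁺]/K2 + [H⁺]²/(K1K2)) = 1 / (1 + 10^+1.42 + 10^-0.15)
   = 1 / (1 + 26.303 + 0.70795) = 1/28.011 = 0.03570
[CO3²⁻] = α₂ × DIC = 0.03570 × 2.30 = 0.0821 mmol/kg

[CO3²⁻] = 0.0821 mmol/kg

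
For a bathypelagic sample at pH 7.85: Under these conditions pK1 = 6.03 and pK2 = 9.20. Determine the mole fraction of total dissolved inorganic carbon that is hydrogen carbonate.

α₁ = 0.944

α₁ = 1 / (1 + [H⁺]/K1 + K2/[H⁺]) = 1 / (1 + 10^-1.82 + 10^-1.35)
   = 1 / (1 + 0.015136 + 0.044668) = 1/1.0598 = 0.9436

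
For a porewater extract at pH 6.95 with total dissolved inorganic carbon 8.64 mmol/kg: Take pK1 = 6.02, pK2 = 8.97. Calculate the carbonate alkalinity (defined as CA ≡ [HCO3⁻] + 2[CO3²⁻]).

CA = [HCO3⁻] + 2[CO3²⁻] = (α₁ + 2α₂)·DIC
At pH 6.95: [H⁺]/K1 = 10^-0.93 = 0.11749, K2/[H⁺] = 10^-2.02 = 0.0095499
α₁ = 1/(1 + 0.11749 + 0.0095499) = 1/1.1270 = 0.8873; α₂ = α₁·K2/[H⁺] = 0.008473
α₁ + 2α₂ = 0.9042
CA = 0.9042 × 8.64 = 7.81 mmol/kg

CA = 7.81 mmol/kg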